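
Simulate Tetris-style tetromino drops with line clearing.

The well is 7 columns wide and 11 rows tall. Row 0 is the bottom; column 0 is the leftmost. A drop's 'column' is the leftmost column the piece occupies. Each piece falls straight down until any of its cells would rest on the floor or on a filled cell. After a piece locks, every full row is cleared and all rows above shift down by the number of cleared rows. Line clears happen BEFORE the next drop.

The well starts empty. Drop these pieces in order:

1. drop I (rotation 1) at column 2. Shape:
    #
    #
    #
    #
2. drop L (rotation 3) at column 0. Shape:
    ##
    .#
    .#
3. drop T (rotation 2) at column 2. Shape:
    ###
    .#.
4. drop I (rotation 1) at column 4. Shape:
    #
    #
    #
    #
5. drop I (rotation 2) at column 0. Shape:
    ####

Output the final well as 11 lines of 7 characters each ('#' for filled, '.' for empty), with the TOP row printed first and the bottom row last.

Drop 1: I rot1 at col 2 lands with bottom-row=0; cleared 0 line(s) (total 0); column heights now [0 0 4 0 0 0 0], max=4
Drop 2: L rot3 at col 0 lands with bottom-row=0; cleared 0 line(s) (total 0); column heights now [3 3 4 0 0 0 0], max=4
Drop 3: T rot2 at col 2 lands with bottom-row=3; cleared 0 line(s) (total 0); column heights now [3 3 5 5 5 0 0], max=5
Drop 4: I rot1 at col 4 lands with bottom-row=5; cleared 0 line(s) (total 0); column heights now [3 3 5 5 9 0 0], max=9
Drop 5: I rot2 at col 0 lands with bottom-row=5; cleared 0 line(s) (total 0); column heights now [6 6 6 6 9 0 0], max=9

Answer: .......
.......
....#..
....#..
....#..
#####..
..###..
..##...
###....
.##....
.##....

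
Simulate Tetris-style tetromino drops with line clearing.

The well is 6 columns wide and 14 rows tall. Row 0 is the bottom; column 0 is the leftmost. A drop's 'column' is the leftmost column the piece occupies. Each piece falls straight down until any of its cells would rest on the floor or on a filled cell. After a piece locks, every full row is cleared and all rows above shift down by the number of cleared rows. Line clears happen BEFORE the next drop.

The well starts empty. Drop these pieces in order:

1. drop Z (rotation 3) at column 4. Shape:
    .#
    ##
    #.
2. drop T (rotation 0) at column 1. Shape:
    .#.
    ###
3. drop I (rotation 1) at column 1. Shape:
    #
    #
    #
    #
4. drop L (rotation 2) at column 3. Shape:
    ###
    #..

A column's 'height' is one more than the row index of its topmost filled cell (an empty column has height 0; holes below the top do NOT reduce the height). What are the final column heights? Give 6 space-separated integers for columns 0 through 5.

Answer: 0 5 2 4 4 4

Derivation:
Drop 1: Z rot3 at col 4 lands with bottom-row=0; cleared 0 line(s) (total 0); column heights now [0 0 0 0 2 3], max=3
Drop 2: T rot0 at col 1 lands with bottom-row=0; cleared 0 line(s) (total 0); column heights now [0 1 2 1 2 3], max=3
Drop 3: I rot1 at col 1 lands with bottom-row=1; cleared 0 line(s) (total 0); column heights now [0 5 2 1 2 3], max=5
Drop 4: L rot2 at col 3 lands with bottom-row=2; cleared 0 line(s) (total 0); column heights now [0 5 2 4 4 4], max=5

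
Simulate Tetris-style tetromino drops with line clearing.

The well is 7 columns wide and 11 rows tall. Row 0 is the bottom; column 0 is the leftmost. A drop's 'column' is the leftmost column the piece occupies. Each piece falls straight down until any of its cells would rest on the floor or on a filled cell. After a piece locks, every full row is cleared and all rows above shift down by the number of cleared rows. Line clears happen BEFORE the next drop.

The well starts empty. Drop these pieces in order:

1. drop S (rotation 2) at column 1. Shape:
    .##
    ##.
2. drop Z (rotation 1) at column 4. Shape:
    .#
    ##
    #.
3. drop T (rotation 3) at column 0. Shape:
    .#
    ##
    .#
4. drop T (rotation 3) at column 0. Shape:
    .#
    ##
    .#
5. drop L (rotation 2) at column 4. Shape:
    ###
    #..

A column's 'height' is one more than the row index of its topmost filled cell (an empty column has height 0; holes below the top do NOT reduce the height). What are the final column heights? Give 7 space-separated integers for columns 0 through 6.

Drop 1: S rot2 at col 1 lands with bottom-row=0; cleared 0 line(s) (total 0); column heights now [0 1 2 2 0 0 0], max=2
Drop 2: Z rot1 at col 4 lands with bottom-row=0; cleared 0 line(s) (total 0); column heights now [0 1 2 2 2 3 0], max=3
Drop 3: T rot3 at col 0 lands with bottom-row=1; cleared 0 line(s) (total 0); column heights now [3 4 2 2 2 3 0], max=4
Drop 4: T rot3 at col 0 lands with bottom-row=4; cleared 0 line(s) (total 0); column heights now [6 7 2 2 2 3 0], max=7
Drop 5: L rot2 at col 4 lands with bottom-row=2; cleared 0 line(s) (total 0); column heights now [6 7 2 2 4 4 4], max=7

Answer: 6 7 2 2 4 4 4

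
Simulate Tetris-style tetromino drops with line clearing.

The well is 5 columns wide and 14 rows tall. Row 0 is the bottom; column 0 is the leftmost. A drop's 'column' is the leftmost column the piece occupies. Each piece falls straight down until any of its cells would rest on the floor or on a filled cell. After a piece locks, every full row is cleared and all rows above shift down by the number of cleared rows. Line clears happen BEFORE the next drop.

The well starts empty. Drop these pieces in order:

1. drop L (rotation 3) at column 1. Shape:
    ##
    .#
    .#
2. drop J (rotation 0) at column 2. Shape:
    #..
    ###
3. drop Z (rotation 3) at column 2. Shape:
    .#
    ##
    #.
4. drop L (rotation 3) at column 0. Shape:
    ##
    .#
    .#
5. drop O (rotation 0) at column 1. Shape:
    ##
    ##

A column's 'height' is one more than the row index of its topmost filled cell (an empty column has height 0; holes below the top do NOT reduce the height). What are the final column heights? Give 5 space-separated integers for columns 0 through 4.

Drop 1: L rot3 at col 1 lands with bottom-row=0; cleared 0 line(s) (total 0); column heights now [0 3 3 0 0], max=3
Drop 2: J rot0 at col 2 lands with bottom-row=3; cleared 0 line(s) (total 0); column heights now [0 3 5 4 4], max=5
Drop 3: Z rot3 at col 2 lands with bottom-row=5; cleared 0 line(s) (total 0); column heights now [0 3 7 8 4], max=8
Drop 4: L rot3 at col 0 lands with bottom-row=3; cleared 0 line(s) (total 0); column heights now [6 6 7 8 4], max=8
Drop 5: O rot0 at col 1 lands with bottom-row=7; cleared 0 line(s) (total 0); column heights now [6 9 9 8 4], max=9

Answer: 6 9 9 8 4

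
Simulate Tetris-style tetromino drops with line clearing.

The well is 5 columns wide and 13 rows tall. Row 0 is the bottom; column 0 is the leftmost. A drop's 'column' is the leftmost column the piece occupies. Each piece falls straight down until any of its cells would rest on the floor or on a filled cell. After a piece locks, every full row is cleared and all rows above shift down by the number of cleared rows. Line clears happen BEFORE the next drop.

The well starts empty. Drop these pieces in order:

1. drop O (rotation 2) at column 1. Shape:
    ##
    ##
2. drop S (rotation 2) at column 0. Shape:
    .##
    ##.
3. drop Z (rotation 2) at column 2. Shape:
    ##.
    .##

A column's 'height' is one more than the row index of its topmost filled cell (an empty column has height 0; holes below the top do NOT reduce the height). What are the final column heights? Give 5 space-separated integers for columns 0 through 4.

Drop 1: O rot2 at col 1 lands with bottom-row=0; cleared 0 line(s) (total 0); column heights now [0 2 2 0 0], max=2
Drop 2: S rot2 at col 0 lands with bottom-row=2; cleared 0 line(s) (total 0); column heights now [3 4 4 0 0], max=4
Drop 3: Z rot2 at col 2 lands with bottom-row=3; cleared 0 line(s) (total 0); column heights now [3 4 5 5 4], max=5

Answer: 3 4 5 5 4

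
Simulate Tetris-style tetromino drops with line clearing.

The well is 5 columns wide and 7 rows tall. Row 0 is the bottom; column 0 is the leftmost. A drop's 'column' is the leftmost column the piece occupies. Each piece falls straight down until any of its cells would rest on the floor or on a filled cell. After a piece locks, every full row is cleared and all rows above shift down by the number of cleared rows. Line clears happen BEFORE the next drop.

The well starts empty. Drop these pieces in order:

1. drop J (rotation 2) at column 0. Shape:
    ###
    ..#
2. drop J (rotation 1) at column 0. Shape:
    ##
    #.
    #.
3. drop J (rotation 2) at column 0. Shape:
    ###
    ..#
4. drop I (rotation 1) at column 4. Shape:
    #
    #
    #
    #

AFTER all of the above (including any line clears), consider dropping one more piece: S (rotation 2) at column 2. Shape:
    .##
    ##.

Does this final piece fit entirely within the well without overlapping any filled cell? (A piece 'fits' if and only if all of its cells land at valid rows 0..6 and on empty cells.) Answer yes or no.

Answer: no

Derivation:
Drop 1: J rot2 at col 0 lands with bottom-row=0; cleared 0 line(s) (total 0); column heights now [2 2 2 0 0], max=2
Drop 2: J rot1 at col 0 lands with bottom-row=2; cleared 0 line(s) (total 0); column heights now [5 5 2 0 0], max=5
Drop 3: J rot2 at col 0 lands with bottom-row=4; cleared 0 line(s) (total 0); column heights now [6 6 6 0 0], max=6
Drop 4: I rot1 at col 4 lands with bottom-row=0; cleared 0 line(s) (total 0); column heights now [6 6 6 0 4], max=6
Test piece S rot2 at col 2 (width 3): heights before test = [6 6 6 0 4]; fits = False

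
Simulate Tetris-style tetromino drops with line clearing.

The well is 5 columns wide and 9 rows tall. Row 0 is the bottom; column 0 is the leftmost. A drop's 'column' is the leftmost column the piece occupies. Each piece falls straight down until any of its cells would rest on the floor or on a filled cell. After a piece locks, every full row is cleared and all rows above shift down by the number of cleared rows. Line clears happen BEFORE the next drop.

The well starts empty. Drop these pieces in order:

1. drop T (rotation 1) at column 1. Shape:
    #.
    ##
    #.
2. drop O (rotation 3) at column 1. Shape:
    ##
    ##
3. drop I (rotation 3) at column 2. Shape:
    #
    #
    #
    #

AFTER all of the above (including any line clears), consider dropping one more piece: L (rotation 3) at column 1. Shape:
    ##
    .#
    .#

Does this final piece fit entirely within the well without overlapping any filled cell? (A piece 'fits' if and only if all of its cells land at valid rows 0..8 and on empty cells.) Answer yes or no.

Drop 1: T rot1 at col 1 lands with bottom-row=0; cleared 0 line(s) (total 0); column heights now [0 3 2 0 0], max=3
Drop 2: O rot3 at col 1 lands with bottom-row=3; cleared 0 line(s) (total 0); column heights now [0 5 5 0 0], max=5
Drop 3: I rot3 at col 2 lands with bottom-row=5; cleared 0 line(s) (total 0); column heights now [0 5 9 0 0], max=9
Test piece L rot3 at col 1 (width 2): heights before test = [0 5 9 0 0]; fits = False

Answer: no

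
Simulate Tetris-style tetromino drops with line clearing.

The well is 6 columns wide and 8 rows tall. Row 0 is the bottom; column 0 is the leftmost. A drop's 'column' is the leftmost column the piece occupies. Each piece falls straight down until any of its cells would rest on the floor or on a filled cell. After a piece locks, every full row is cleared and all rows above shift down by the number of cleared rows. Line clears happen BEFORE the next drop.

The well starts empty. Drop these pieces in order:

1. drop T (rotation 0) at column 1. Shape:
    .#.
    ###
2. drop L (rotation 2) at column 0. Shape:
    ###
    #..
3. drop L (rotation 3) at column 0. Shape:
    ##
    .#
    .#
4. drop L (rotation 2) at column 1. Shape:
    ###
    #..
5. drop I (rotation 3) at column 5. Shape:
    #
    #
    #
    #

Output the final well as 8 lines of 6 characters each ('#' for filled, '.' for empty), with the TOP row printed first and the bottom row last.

Answer: .###..
.#....
##....
.#....
.#...#
###..#
#.#..#
.###.#

Derivation:
Drop 1: T rot0 at col 1 lands with bottom-row=0; cleared 0 line(s) (total 0); column heights now [0 1 2 1 0 0], max=2
Drop 2: L rot2 at col 0 lands with bottom-row=1; cleared 0 line(s) (total 0); column heights now [3 3 3 1 0 0], max=3
Drop 3: L rot3 at col 0 lands with bottom-row=3; cleared 0 line(s) (total 0); column heights now [6 6 3 1 0 0], max=6
Drop 4: L rot2 at col 1 lands with bottom-row=6; cleared 0 line(s) (total 0); column heights now [6 8 8 8 0 0], max=8
Drop 5: I rot3 at col 5 lands with bottom-row=0; cleared 0 line(s) (total 0); column heights now [6 8 8 8 0 4], max=8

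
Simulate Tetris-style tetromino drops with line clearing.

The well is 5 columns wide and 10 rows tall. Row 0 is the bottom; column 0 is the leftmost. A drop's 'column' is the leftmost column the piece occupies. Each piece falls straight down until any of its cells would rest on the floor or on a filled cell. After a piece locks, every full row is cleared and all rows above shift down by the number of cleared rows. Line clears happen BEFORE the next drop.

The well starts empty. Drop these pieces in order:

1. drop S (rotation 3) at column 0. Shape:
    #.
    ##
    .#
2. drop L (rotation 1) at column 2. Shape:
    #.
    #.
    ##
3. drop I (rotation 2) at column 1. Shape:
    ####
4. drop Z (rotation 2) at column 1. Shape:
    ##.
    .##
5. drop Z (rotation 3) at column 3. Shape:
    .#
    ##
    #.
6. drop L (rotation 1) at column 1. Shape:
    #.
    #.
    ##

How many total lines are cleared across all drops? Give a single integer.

Answer: 0

Derivation:
Drop 1: S rot3 at col 0 lands with bottom-row=0; cleared 0 line(s) (total 0); column heights now [3 2 0 0 0], max=3
Drop 2: L rot1 at col 2 lands with bottom-row=0; cleared 0 line(s) (total 0); column heights now [3 2 3 1 0], max=3
Drop 3: I rot2 at col 1 lands with bottom-row=3; cleared 0 line(s) (total 0); column heights now [3 4 4 4 4], max=4
Drop 4: Z rot2 at col 1 lands with bottom-row=4; cleared 0 line(s) (total 0); column heights now [3 6 6 5 4], max=6
Drop 5: Z rot3 at col 3 lands with bottom-row=5; cleared 0 line(s) (total 0); column heights now [3 6 6 7 8], max=8
Drop 6: L rot1 at col 1 lands with bottom-row=6; cleared 0 line(s) (total 0); column heights now [3 9 7 7 8], max=9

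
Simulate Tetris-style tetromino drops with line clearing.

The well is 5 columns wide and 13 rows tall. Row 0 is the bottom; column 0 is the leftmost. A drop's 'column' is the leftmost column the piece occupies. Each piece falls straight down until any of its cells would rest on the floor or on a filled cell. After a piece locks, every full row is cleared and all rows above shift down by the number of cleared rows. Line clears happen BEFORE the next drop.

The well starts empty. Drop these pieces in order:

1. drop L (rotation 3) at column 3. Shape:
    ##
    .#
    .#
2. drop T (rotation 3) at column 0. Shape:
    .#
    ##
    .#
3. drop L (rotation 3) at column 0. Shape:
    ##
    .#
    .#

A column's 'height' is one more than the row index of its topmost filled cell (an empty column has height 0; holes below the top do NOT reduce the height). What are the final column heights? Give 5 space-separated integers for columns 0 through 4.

Answer: 6 6 0 3 3

Derivation:
Drop 1: L rot3 at col 3 lands with bottom-row=0; cleared 0 line(s) (total 0); column heights now [0 0 0 3 3], max=3
Drop 2: T rot3 at col 0 lands with bottom-row=0; cleared 0 line(s) (total 0); column heights now [2 3 0 3 3], max=3
Drop 3: L rot3 at col 0 lands with bottom-row=3; cleared 0 line(s) (total 0); column heights now [6 6 0 3 3], max=6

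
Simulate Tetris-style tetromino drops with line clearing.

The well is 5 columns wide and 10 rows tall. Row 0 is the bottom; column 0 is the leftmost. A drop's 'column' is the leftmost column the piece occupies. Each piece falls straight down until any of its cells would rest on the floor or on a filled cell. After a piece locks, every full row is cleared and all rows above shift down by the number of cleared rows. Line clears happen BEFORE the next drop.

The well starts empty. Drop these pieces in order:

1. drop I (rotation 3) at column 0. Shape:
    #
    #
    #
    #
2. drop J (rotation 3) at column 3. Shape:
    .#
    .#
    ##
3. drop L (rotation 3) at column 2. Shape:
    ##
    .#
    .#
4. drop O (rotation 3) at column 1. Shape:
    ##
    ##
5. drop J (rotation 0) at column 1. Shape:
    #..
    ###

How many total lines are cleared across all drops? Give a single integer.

Answer: 0

Derivation:
Drop 1: I rot3 at col 0 lands with bottom-row=0; cleared 0 line(s) (total 0); column heights now [4 0 0 0 0], max=4
Drop 2: J rot3 at col 3 lands with bottom-row=0; cleared 0 line(s) (total 0); column heights now [4 0 0 1 3], max=4
Drop 3: L rot3 at col 2 lands with bottom-row=1; cleared 0 line(s) (total 0); column heights now [4 0 4 4 3], max=4
Drop 4: O rot3 at col 1 lands with bottom-row=4; cleared 0 line(s) (total 0); column heights now [4 6 6 4 3], max=6
Drop 5: J rot0 at col 1 lands with bottom-row=6; cleared 0 line(s) (total 0); column heights now [4 8 7 7 3], max=8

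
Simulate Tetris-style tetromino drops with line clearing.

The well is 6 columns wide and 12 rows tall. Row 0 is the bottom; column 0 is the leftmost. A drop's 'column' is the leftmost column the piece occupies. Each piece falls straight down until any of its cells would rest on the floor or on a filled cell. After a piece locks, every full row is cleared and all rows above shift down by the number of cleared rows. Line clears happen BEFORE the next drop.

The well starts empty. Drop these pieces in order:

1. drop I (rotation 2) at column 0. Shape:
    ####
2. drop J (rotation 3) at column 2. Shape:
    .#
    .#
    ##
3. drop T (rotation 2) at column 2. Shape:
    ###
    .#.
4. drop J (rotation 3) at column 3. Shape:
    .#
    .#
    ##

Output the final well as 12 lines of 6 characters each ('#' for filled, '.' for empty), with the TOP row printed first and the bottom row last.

Drop 1: I rot2 at col 0 lands with bottom-row=0; cleared 0 line(s) (total 0); column heights now [1 1 1 1 0 0], max=1
Drop 2: J rot3 at col 2 lands with bottom-row=1; cleared 0 line(s) (total 0); column heights now [1 1 2 4 0 0], max=4
Drop 3: T rot2 at col 2 lands with bottom-row=4; cleared 0 line(s) (total 0); column heights now [1 1 6 6 6 0], max=6
Drop 4: J rot3 at col 3 lands with bottom-row=6; cleared 0 line(s) (total 0); column heights now [1 1 6 7 9 0], max=9

Answer: ......
......
......
....#.
....#.
...##.
..###.
...#..
...#..
...#..
..##..
####..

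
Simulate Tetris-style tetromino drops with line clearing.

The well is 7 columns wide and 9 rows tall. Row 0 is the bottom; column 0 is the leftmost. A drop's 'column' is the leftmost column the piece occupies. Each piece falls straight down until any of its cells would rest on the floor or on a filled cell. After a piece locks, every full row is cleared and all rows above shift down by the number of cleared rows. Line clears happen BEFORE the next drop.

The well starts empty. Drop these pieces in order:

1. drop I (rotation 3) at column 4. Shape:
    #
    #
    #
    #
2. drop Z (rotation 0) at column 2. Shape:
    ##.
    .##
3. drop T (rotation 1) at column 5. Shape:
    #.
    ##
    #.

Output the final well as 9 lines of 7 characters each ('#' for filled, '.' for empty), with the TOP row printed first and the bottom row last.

Answer: .......
.......
.......
..##...
...##..
....#..
....##.
....###
....##.

Derivation:
Drop 1: I rot3 at col 4 lands with bottom-row=0; cleared 0 line(s) (total 0); column heights now [0 0 0 0 4 0 0], max=4
Drop 2: Z rot0 at col 2 lands with bottom-row=4; cleared 0 line(s) (total 0); column heights now [0 0 6 6 5 0 0], max=6
Drop 3: T rot1 at col 5 lands with bottom-row=0; cleared 0 line(s) (total 0); column heights now [0 0 6 6 5 3 2], max=6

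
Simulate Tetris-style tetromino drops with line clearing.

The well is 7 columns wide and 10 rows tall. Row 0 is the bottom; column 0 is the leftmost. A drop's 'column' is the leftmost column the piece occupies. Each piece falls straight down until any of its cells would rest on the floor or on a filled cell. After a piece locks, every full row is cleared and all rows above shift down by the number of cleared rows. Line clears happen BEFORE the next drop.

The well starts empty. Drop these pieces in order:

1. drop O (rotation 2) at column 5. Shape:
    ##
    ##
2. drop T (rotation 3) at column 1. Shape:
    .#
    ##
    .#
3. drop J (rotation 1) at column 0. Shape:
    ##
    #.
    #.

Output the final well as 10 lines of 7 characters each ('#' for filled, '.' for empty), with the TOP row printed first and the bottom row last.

Drop 1: O rot2 at col 5 lands with bottom-row=0; cleared 0 line(s) (total 0); column heights now [0 0 0 0 0 2 2], max=2
Drop 2: T rot3 at col 1 lands with bottom-row=0; cleared 0 line(s) (total 0); column heights now [0 2 3 0 0 2 2], max=3
Drop 3: J rot1 at col 0 lands with bottom-row=0; cleared 0 line(s) (total 0); column heights now [3 3 3 0 0 2 2], max=3

Answer: .......
.......
.......
.......
.......
.......
.......
###....
###..##
#.#..##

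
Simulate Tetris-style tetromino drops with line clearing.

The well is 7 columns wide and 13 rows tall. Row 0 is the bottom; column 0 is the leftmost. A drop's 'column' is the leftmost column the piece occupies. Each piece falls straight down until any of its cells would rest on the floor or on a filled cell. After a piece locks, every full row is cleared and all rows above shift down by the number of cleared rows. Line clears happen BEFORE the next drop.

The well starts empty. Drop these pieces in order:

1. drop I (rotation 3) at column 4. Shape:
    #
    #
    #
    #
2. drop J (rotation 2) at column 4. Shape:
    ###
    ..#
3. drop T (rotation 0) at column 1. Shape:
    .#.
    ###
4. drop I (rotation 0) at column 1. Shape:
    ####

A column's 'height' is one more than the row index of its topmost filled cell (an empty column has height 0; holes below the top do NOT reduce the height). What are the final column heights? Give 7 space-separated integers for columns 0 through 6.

Drop 1: I rot3 at col 4 lands with bottom-row=0; cleared 0 line(s) (total 0); column heights now [0 0 0 0 4 0 0], max=4
Drop 2: J rot2 at col 4 lands with bottom-row=3; cleared 0 line(s) (total 0); column heights now [0 0 0 0 5 5 5], max=5
Drop 3: T rot0 at col 1 lands with bottom-row=0; cleared 0 line(s) (total 0); column heights now [0 1 2 1 5 5 5], max=5
Drop 4: I rot0 at col 1 lands with bottom-row=5; cleared 0 line(s) (total 0); column heights now [0 6 6 6 6 5 5], max=6

Answer: 0 6 6 6 6 5 5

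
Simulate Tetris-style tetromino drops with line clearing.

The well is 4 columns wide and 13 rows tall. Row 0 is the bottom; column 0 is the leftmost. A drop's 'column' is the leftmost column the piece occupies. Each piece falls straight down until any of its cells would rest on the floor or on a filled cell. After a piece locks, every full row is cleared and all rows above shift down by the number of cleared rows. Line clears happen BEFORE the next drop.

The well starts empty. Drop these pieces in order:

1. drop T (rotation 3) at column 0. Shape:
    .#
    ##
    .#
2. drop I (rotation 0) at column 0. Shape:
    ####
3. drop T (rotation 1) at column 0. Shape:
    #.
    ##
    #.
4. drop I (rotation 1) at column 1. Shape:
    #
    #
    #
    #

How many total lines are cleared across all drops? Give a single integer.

Drop 1: T rot3 at col 0 lands with bottom-row=0; cleared 0 line(s) (total 0); column heights now [2 3 0 0], max=3
Drop 2: I rot0 at col 0 lands with bottom-row=3; cleared 1 line(s) (total 1); column heights now [2 3 0 0], max=3
Drop 3: T rot1 at col 0 lands with bottom-row=2; cleared 0 line(s) (total 1); column heights now [5 4 0 0], max=5
Drop 4: I rot1 at col 1 lands with bottom-row=4; cleared 0 line(s) (total 1); column heights now [5 8 0 0], max=8

Answer: 1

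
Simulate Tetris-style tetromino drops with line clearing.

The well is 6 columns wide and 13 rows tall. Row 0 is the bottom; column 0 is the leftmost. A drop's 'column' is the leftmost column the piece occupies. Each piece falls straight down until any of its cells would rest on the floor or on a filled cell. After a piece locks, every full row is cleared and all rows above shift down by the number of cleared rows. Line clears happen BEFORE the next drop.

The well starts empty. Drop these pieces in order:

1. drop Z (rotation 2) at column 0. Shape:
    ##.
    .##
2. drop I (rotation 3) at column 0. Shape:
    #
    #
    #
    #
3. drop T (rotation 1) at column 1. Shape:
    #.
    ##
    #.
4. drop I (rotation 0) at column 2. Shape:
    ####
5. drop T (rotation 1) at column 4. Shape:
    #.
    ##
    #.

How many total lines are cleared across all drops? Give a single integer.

Answer: 1

Derivation:
Drop 1: Z rot2 at col 0 lands with bottom-row=0; cleared 0 line(s) (total 0); column heights now [2 2 1 0 0 0], max=2
Drop 2: I rot3 at col 0 lands with bottom-row=2; cleared 0 line(s) (total 0); column heights now [6 2 1 0 0 0], max=6
Drop 3: T rot1 at col 1 lands with bottom-row=2; cleared 0 line(s) (total 0); column heights now [6 5 4 0 0 0], max=6
Drop 4: I rot0 at col 2 lands with bottom-row=4; cleared 1 line(s) (total 1); column heights now [5 4 4 0 0 0], max=5
Drop 5: T rot1 at col 4 lands with bottom-row=0; cleared 0 line(s) (total 1); column heights now [5 4 4 0 3 2], max=5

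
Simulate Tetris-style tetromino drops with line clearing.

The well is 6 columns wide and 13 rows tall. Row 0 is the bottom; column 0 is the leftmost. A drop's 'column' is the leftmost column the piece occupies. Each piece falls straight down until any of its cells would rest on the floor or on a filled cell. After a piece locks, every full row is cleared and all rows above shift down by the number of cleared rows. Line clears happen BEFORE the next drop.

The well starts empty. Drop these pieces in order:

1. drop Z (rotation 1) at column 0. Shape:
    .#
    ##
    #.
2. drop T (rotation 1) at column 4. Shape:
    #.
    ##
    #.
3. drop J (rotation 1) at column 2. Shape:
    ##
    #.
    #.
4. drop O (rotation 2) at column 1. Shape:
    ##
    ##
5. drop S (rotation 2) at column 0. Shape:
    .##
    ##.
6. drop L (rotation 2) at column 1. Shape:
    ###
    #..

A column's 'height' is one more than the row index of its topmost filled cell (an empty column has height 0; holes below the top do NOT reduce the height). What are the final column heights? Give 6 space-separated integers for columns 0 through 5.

Answer: 6 9 9 9 3 2

Derivation:
Drop 1: Z rot1 at col 0 lands with bottom-row=0; cleared 0 line(s) (total 0); column heights now [2 3 0 0 0 0], max=3
Drop 2: T rot1 at col 4 lands with bottom-row=0; cleared 0 line(s) (total 0); column heights now [2 3 0 0 3 2], max=3
Drop 3: J rot1 at col 2 lands with bottom-row=0; cleared 0 line(s) (total 0); column heights now [2 3 3 3 3 2], max=3
Drop 4: O rot2 at col 1 lands with bottom-row=3; cleared 0 line(s) (total 0); column heights now [2 5 5 3 3 2], max=5
Drop 5: S rot2 at col 0 lands with bottom-row=5; cleared 0 line(s) (total 0); column heights now [6 7 7 3 3 2], max=7
Drop 6: L rot2 at col 1 lands with bottom-row=7; cleared 0 line(s) (total 0); column heights now [6 9 9 9 3 2], max=9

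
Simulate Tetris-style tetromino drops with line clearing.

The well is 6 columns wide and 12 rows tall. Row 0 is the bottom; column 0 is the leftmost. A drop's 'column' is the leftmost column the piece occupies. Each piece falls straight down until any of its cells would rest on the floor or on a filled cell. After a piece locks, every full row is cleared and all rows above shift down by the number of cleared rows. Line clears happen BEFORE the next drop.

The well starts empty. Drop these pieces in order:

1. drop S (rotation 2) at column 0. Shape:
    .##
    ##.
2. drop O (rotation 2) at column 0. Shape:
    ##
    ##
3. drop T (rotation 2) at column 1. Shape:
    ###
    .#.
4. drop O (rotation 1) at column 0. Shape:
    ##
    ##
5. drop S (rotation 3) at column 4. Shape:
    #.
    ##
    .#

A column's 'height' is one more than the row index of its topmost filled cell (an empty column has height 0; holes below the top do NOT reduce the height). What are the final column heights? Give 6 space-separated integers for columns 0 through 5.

Drop 1: S rot2 at col 0 lands with bottom-row=0; cleared 0 line(s) (total 0); column heights now [1 2 2 0 0 0], max=2
Drop 2: O rot2 at col 0 lands with bottom-row=2; cleared 0 line(s) (total 0); column heights now [4 4 2 0 0 0], max=4
Drop 3: T rot2 at col 1 lands with bottom-row=3; cleared 0 line(s) (total 0); column heights now [4 5 5 5 0 0], max=5
Drop 4: O rot1 at col 0 lands with bottom-row=5; cleared 0 line(s) (total 0); column heights now [7 7 5 5 0 0], max=7
Drop 5: S rot3 at col 4 lands with bottom-row=0; cleared 0 line(s) (total 0); column heights now [7 7 5 5 3 2], max=7

Answer: 7 7 5 5 3 2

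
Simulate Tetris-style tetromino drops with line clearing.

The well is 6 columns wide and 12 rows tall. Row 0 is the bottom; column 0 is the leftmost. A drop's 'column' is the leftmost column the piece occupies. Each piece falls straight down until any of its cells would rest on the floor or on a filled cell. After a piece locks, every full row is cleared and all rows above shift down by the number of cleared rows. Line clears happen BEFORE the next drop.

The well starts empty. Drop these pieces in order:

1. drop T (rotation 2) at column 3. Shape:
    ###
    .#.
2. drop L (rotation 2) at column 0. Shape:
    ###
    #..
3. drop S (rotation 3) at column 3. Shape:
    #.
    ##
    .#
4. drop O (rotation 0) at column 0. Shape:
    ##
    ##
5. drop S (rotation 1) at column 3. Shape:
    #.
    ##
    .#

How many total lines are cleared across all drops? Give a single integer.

Answer: 1

Derivation:
Drop 1: T rot2 at col 3 lands with bottom-row=0; cleared 0 line(s) (total 0); column heights now [0 0 0 2 2 2], max=2
Drop 2: L rot2 at col 0 lands with bottom-row=0; cleared 1 line(s) (total 1); column heights now [1 0 0 0 1 0], max=1
Drop 3: S rot3 at col 3 lands with bottom-row=1; cleared 0 line(s) (total 1); column heights now [1 0 0 4 3 0], max=4
Drop 4: O rot0 at col 0 lands with bottom-row=1; cleared 0 line(s) (total 1); column heights now [3 3 0 4 3 0], max=4
Drop 5: S rot1 at col 3 lands with bottom-row=3; cleared 0 line(s) (total 1); column heights now [3 3 0 6 5 0], max=6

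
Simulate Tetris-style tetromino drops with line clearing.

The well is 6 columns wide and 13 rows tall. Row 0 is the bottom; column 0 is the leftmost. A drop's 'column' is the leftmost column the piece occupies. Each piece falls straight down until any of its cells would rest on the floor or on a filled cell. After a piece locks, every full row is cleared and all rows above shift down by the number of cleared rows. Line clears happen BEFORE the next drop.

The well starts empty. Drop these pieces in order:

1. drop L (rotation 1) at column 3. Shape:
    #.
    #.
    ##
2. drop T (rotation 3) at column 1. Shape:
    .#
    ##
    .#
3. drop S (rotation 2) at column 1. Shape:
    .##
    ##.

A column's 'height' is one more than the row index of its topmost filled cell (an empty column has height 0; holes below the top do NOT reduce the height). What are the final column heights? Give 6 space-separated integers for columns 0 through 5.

Answer: 0 4 5 5 1 0

Derivation:
Drop 1: L rot1 at col 3 lands with bottom-row=0; cleared 0 line(s) (total 0); column heights now [0 0 0 3 1 0], max=3
Drop 2: T rot3 at col 1 lands with bottom-row=0; cleared 0 line(s) (total 0); column heights now [0 2 3 3 1 0], max=3
Drop 3: S rot2 at col 1 lands with bottom-row=3; cleared 0 line(s) (total 0); column heights now [0 4 5 5 1 0], max=5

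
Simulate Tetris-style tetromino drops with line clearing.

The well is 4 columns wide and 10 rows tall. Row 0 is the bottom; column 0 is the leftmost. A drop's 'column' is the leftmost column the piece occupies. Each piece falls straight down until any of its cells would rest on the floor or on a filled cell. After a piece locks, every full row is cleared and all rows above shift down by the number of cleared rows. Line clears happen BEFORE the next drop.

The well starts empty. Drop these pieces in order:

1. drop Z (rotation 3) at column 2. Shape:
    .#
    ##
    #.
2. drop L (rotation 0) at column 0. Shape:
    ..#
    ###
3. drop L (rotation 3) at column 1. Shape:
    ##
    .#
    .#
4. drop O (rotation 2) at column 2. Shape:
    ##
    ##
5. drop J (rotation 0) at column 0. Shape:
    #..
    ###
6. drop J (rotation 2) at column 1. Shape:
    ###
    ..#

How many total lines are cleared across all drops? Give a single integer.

Drop 1: Z rot3 at col 2 lands with bottom-row=0; cleared 0 line(s) (total 0); column heights now [0 0 2 3], max=3
Drop 2: L rot0 at col 0 lands with bottom-row=2; cleared 1 line(s) (total 1); column heights now [0 0 3 2], max=3
Drop 3: L rot3 at col 1 lands with bottom-row=3; cleared 0 line(s) (total 1); column heights now [0 6 6 2], max=6
Drop 4: O rot2 at col 2 lands with bottom-row=6; cleared 0 line(s) (total 1); column heights now [0 6 8 8], max=8
Drop 5: J rot0 at col 0 lands with bottom-row=8; cleared 0 line(s) (total 1); column heights now [10 9 9 8], max=10
Drop 6: J rot2 at col 1 lands with bottom-row=8; cleared 2 line(s) (total 3); column heights now [0 6 8 8], max=8

Answer: 3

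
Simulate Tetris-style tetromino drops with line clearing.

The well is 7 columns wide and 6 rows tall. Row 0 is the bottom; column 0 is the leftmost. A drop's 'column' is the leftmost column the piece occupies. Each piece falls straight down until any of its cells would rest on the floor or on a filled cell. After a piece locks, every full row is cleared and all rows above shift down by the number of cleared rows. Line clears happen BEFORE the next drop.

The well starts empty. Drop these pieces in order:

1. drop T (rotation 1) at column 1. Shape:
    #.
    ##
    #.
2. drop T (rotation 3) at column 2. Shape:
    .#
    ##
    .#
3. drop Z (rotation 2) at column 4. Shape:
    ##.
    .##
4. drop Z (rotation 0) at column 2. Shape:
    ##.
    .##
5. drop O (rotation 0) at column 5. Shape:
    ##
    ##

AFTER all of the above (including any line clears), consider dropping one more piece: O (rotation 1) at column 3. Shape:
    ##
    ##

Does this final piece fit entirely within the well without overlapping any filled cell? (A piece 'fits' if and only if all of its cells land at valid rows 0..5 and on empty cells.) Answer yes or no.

Answer: no

Derivation:
Drop 1: T rot1 at col 1 lands with bottom-row=0; cleared 0 line(s) (total 0); column heights now [0 3 2 0 0 0 0], max=3
Drop 2: T rot3 at col 2 lands with bottom-row=1; cleared 0 line(s) (total 0); column heights now [0 3 3 4 0 0 0], max=4
Drop 3: Z rot2 at col 4 lands with bottom-row=0; cleared 0 line(s) (total 0); column heights now [0 3 3 4 2 2 1], max=4
Drop 4: Z rot0 at col 2 lands with bottom-row=4; cleared 0 line(s) (total 0); column heights now [0 3 6 6 5 2 1], max=6
Drop 5: O rot0 at col 5 lands with bottom-row=2; cleared 0 line(s) (total 0); column heights now [0 3 6 6 5 4 4], max=6
Test piece O rot1 at col 3 (width 2): heights before test = [0 3 6 6 5 4 4]; fits = False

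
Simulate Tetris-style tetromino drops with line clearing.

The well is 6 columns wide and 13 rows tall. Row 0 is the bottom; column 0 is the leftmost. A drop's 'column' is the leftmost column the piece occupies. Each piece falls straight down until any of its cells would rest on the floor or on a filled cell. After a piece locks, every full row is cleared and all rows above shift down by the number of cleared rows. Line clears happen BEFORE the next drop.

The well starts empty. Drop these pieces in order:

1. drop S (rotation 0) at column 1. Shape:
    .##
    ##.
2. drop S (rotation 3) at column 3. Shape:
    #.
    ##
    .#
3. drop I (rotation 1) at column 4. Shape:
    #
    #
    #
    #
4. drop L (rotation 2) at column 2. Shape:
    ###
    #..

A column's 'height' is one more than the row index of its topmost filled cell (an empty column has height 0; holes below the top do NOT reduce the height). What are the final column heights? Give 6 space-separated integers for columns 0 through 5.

Answer: 0 1 8 8 8 0

Derivation:
Drop 1: S rot0 at col 1 lands with bottom-row=0; cleared 0 line(s) (total 0); column heights now [0 1 2 2 0 0], max=2
Drop 2: S rot3 at col 3 lands with bottom-row=1; cleared 0 line(s) (total 0); column heights now [0 1 2 4 3 0], max=4
Drop 3: I rot1 at col 4 lands with bottom-row=3; cleared 0 line(s) (total 0); column heights now [0 1 2 4 7 0], max=7
Drop 4: L rot2 at col 2 lands with bottom-row=6; cleared 0 line(s) (total 0); column heights now [0 1 8 8 8 0], max=8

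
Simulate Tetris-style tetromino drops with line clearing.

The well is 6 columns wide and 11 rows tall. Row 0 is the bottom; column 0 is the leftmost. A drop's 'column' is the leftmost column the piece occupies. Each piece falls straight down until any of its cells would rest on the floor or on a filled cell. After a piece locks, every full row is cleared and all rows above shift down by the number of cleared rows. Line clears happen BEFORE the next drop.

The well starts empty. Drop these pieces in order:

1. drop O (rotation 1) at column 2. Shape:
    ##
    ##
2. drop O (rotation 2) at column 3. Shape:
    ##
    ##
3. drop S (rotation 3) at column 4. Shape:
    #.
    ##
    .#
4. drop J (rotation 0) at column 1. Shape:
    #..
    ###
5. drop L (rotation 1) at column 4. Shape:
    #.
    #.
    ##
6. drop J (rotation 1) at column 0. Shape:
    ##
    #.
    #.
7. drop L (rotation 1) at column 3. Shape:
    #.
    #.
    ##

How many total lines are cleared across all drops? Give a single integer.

Answer: 1

Derivation:
Drop 1: O rot1 at col 2 lands with bottom-row=0; cleared 0 line(s) (total 0); column heights now [0 0 2 2 0 0], max=2
Drop 2: O rot2 at col 3 lands with bottom-row=2; cleared 0 line(s) (total 0); column heights now [0 0 2 4 4 0], max=4
Drop 3: S rot3 at col 4 lands with bottom-row=3; cleared 0 line(s) (total 0); column heights now [0 0 2 4 6 5], max=6
Drop 4: J rot0 at col 1 lands with bottom-row=4; cleared 0 line(s) (total 0); column heights now [0 6 5 5 6 5], max=6
Drop 5: L rot1 at col 4 lands with bottom-row=6; cleared 0 line(s) (total 0); column heights now [0 6 5 5 9 7], max=9
Drop 6: J rot1 at col 0 lands with bottom-row=4; cleared 1 line(s) (total 1); column heights now [6 6 2 4 8 6], max=8
Drop 7: L rot1 at col 3 lands with bottom-row=8; cleared 0 line(s) (total 1); column heights now [6 6 2 11 9 6], max=11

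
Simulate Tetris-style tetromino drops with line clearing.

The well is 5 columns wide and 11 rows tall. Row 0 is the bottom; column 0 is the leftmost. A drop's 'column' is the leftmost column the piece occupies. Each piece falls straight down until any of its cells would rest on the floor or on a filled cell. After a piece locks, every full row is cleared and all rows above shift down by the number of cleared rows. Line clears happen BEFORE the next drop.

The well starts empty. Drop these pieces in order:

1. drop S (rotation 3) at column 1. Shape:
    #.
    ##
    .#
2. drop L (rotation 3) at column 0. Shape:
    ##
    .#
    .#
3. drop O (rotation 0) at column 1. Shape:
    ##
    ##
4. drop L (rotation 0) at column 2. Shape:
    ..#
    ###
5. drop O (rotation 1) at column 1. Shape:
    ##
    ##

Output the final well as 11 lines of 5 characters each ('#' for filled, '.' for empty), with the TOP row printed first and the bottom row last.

Answer: .##..
.##.#
..###
.##..
.##..
##...
.#...
.#...
.#...
.##..
..#..

Derivation:
Drop 1: S rot3 at col 1 lands with bottom-row=0; cleared 0 line(s) (total 0); column heights now [0 3 2 0 0], max=3
Drop 2: L rot3 at col 0 lands with bottom-row=3; cleared 0 line(s) (total 0); column heights now [6 6 2 0 0], max=6
Drop 3: O rot0 at col 1 lands with bottom-row=6; cleared 0 line(s) (total 0); column heights now [6 8 8 0 0], max=8
Drop 4: L rot0 at col 2 lands with bottom-row=8; cleared 0 line(s) (total 0); column heights now [6 8 9 9 10], max=10
Drop 5: O rot1 at col 1 lands with bottom-row=9; cleared 0 line(s) (total 0); column heights now [6 11 11 9 10], max=11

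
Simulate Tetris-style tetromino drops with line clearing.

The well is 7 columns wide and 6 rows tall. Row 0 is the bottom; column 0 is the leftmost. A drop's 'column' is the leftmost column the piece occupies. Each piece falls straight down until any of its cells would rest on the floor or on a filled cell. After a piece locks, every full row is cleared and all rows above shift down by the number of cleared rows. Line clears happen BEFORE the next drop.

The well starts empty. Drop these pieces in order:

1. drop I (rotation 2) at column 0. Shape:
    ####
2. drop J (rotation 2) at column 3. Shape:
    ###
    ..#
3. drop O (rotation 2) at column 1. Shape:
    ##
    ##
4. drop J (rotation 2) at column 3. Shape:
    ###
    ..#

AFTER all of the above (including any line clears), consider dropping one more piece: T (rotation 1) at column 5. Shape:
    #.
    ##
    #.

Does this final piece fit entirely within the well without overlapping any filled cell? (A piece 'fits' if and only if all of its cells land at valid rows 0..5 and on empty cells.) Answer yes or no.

Drop 1: I rot2 at col 0 lands with bottom-row=0; cleared 0 line(s) (total 0); column heights now [1 1 1 1 0 0 0], max=1
Drop 2: J rot2 at col 3 lands with bottom-row=0; cleared 0 line(s) (total 0); column heights now [1 1 1 2 2 2 0], max=2
Drop 3: O rot2 at col 1 lands with bottom-row=1; cleared 0 line(s) (total 0); column heights now [1 3 3 2 2 2 0], max=3
Drop 4: J rot2 at col 3 lands with bottom-row=2; cleared 0 line(s) (total 0); column heights now [1 3 3 4 4 4 0], max=4
Test piece T rot1 at col 5 (width 2): heights before test = [1 3 3 4 4 4 0]; fits = False

Answer: no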